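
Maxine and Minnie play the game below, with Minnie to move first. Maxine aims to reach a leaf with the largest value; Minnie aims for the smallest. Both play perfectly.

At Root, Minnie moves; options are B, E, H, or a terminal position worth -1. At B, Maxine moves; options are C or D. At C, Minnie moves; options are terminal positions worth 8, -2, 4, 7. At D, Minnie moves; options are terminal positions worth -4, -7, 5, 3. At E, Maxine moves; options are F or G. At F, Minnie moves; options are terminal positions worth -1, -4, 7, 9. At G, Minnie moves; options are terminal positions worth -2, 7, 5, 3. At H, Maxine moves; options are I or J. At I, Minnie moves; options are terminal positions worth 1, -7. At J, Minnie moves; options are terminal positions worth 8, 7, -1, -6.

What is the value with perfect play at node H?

-6

I: min(1, -7) = -7
J: min(8, 7, -1, -6) = -6
H: max(-7, -6) = -6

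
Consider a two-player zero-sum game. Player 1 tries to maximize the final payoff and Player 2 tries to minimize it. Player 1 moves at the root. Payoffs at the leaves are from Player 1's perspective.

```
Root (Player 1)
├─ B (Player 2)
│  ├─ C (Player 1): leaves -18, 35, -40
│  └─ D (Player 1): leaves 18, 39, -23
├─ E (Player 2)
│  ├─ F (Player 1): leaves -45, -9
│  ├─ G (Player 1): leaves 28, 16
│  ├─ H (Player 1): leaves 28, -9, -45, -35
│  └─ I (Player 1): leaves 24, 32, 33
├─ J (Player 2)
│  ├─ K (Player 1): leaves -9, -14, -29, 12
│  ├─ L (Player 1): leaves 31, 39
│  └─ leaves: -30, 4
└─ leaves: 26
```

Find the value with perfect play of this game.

C (Player 1): max(-18, 35, -40) = 35
D (Player 1): max(18, 39, -23) = 39
B (Player 2): min(35, 39) = 35
F (Player 1): max(-45, -9) = -9
G (Player 1): max(28, 16) = 28
H (Player 1): max(28, -9, -45, -35) = 28
I (Player 1): max(24, 32, 33) = 33
E (Player 2): min(-9, 28, 28, 33) = -9
K (Player 1): max(-9, -14, -29, 12) = 12
L (Player 1): max(31, 39) = 39
J (Player 2): min(12, 39, -30, 4) = -30
Root (Player 1): max(35, -9, -30, 26) = 35

35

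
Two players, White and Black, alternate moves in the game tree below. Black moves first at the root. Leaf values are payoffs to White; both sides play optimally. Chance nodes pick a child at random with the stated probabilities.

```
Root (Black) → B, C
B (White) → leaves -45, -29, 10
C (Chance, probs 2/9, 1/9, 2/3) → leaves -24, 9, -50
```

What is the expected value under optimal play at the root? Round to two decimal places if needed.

-37.67

B (White): max(-45, -29, 10) = 10
C (Chance): 2/9·-24 + 1/9·9 + 2/3·-50 = -37.67
Root (Black): min(10, -37.67) = -37.67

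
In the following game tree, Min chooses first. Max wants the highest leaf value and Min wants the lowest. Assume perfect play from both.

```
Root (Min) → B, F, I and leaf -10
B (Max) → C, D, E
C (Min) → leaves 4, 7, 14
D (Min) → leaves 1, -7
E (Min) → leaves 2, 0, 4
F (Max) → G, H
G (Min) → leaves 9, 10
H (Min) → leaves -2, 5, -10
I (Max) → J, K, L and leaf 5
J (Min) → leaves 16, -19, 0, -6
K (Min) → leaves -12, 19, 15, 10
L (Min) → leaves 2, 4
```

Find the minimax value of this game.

C (Min): min(4, 7, 14) = 4
D (Min): min(1, -7) = -7
E (Min): min(2, 0, 4) = 0
B (Max): max(4, -7, 0) = 4
G (Min): min(9, 10) = 9
H (Min): min(-2, 5, -10) = -10
F (Max): max(9, -10) = 9
J (Min): min(16, -19, 0, -6) = -19
K (Min): min(-12, 19, 15, 10) = -12
L (Min): min(2, 4) = 2
I (Max): max(-19, -12, 2, 5) = 5
Root (Min): min(4, 9, 5, -10) = -10

-10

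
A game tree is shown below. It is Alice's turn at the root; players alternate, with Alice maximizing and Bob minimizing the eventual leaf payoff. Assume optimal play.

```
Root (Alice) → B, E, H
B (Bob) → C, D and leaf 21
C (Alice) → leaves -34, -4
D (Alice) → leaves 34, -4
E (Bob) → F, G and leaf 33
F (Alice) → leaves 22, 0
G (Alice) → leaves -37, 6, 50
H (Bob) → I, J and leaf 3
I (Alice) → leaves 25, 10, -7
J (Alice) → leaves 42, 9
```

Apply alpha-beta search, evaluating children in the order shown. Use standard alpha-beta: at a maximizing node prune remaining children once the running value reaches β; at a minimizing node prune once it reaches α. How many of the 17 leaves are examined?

15

C [α=-∞,β=+∞]: v=-4
D [α=-∞,β=-4]: v=34 after child 1 ≥ β → β-cutoff, skip 1
B [α=-∞,β=+∞]: v=-4
F [α=-4,β=+∞]: v=22
G [α=-4,β=22]: v=50
E [α=-4,β=+∞]: v=22
I [α=22,β=+∞]: v=25
J [α=22,β=25]: v=42 after child 1 ≥ β → β-cutoff, skip 1
H [α=22,β=+∞]: v=3
Root [α=-∞,β=+∞]: v=22
Leaves evaluated: 15 of 17.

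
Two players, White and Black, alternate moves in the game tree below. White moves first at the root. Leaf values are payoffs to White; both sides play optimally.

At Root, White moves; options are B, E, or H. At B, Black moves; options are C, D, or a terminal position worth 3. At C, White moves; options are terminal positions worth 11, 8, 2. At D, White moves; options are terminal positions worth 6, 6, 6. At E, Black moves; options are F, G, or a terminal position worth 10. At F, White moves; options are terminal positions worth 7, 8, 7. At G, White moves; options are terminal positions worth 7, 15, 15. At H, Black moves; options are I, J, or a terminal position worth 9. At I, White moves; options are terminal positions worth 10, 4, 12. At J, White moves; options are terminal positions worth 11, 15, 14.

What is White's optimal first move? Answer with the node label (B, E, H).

H

C (White): max(11, 8, 2) = 11
D (White): max(6, 6, 6) = 6
B (Black): min(11, 6, 3) = 3
F (White): max(7, 8, 7) = 8
G (White): max(7, 15, 15) = 15
E (Black): min(8, 15, 10) = 8
I (White): max(10, 4, 12) = 12
J (White): max(11, 15, 14) = 15
H (Black): min(12, 15, 9) = 9
Root (White): max(3, 8, 9) = 9
White picks the child with the highest value: H (value 9).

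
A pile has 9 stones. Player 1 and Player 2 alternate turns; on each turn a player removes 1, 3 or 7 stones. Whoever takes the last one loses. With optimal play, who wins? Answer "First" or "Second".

Second

i:   0  1  2  3  4  5  6  7  8  9
     W  L  W  L  W  L  W  L  W  L
Position 9 is L, so the second player wins.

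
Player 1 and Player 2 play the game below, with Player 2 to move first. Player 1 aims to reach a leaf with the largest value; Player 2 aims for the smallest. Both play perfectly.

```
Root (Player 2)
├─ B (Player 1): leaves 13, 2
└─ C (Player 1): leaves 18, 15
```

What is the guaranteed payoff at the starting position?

B (Player 1): max(13, 2) = 13
C (Player 1): max(18, 15) = 18
Root (Player 2): min(13, 18) = 13

13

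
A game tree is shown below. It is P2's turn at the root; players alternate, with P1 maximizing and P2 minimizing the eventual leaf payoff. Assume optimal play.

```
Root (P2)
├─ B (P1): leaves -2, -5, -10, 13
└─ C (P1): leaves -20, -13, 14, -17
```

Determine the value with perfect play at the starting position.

B (P1): max(-2, -5, -10, 13) = 13
C (P1): max(-20, -13, 14, -17) = 14
Root (P2): min(13, 14) = 13

13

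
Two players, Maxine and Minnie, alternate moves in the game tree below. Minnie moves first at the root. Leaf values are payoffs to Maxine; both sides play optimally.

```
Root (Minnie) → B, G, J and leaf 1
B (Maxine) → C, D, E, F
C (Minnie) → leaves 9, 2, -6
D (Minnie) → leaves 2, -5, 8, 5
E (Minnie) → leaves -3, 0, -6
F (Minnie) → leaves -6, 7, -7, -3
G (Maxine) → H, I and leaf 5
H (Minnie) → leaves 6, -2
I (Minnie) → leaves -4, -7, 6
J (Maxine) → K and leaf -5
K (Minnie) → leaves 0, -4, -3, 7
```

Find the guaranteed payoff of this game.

C (Minnie): min(9, 2, -6) = -6
D (Minnie): min(2, -5, 8, 5) = -5
E (Minnie): min(-3, 0, -6) = -6
F (Minnie): min(-6, 7, -7, -3) = -7
B (Maxine): max(-6, -5, -6, -7) = -5
H (Minnie): min(6, -2) = -2
I (Minnie): min(-4, -7, 6) = -7
G (Maxine): max(-2, -7, 5) = 5
K (Minnie): min(0, -4, -3, 7) = -4
J (Maxine): max(-4, -5) = -4
Root (Minnie): min(-5, 5, -4, 1) = -5

-5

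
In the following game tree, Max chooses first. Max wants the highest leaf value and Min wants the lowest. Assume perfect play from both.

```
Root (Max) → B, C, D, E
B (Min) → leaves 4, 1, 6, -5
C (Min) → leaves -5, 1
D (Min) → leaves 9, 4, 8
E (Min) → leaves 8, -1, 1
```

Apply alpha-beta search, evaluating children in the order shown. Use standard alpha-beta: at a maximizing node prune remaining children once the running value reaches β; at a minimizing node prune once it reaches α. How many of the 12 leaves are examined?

10

B [α=-∞,β=+∞]: v=-5
C [α=-5,β=+∞]: v=-5 after child 1 ≤ α → α-cutoff, skip 1
D [α=-5,β=+∞]: v=4
E [α=4,β=+∞]: v=-1 after child 2 ≤ α → α-cutoff, skip 1
Root [α=-∞,β=+∞]: v=4
Leaves evaluated: 10 of 12.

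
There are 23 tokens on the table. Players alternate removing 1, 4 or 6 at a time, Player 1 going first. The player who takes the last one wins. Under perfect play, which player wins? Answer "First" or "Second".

First

Mark each pile size as W (mover wins) or L (mover loses):
i:   0  1  2  3  4  5  6  7  8  9 10 11 12 13 14 15 16 17 18 19 20 21 22 23
     L  W  L  W  W  L  W  L  W  W  L  W  L  W  W  L  W  L  W  W  L  W  L  W
Position 23 is W, so the first player wins.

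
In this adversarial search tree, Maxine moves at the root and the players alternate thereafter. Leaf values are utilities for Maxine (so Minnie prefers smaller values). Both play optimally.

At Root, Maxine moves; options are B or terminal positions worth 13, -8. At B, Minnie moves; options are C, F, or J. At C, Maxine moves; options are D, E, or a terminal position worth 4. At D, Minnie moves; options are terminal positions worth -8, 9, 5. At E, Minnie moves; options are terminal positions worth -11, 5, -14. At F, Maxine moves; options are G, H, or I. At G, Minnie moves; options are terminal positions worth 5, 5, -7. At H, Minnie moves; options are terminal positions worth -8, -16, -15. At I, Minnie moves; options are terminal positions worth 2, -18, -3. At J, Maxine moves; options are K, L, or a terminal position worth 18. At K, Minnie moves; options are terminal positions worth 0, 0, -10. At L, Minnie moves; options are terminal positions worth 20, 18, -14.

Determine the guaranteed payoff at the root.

D (Minnie): min(-8, 9, 5) = -8
E (Minnie): min(-11, 5, -14) = -14
C (Maxine): max(-8, -14, 4) = 4
G (Minnie): min(5, 5, -7) = -7
H (Minnie): min(-8, -16, -15) = -16
I (Minnie): min(2, -18, -3) = -18
F (Maxine): max(-7, -16, -18) = -7
K (Minnie): min(0, 0, -10) = -10
L (Minnie): min(20, 18, -14) = -14
J (Maxine): max(-10, -14, 18) = 18
B (Minnie): min(4, -7, 18) = -7
Root (Maxine): max(-7, 13, -8) = 13

13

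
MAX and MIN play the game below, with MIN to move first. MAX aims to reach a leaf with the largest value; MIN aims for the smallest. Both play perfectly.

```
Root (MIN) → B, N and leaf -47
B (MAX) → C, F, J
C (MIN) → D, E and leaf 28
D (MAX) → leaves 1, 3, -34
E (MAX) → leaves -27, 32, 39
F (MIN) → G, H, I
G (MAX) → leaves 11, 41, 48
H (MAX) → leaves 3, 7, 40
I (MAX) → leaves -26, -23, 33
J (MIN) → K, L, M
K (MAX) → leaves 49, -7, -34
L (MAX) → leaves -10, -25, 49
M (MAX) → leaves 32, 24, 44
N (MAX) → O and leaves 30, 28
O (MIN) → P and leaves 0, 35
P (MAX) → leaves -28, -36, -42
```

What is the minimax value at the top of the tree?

-47

D (MAX): max(1, 3, -34) = 3
E (MAX): max(-27, 32, 39) = 39
C (MIN): min(3, 39, 28) = 3
G (MAX): max(11, 41, 48) = 48
H (MAX): max(3, 7, 40) = 40
I (MAX): max(-26, -23, 33) = 33
F (MIN): min(48, 40, 33) = 33
K (MAX): max(49, -7, -34) = 49
L (MAX): max(-10, -25, 49) = 49
M (MAX): max(32, 24, 44) = 44
J (MIN): min(49, 49, 44) = 44
B (MAX): max(3, 33, 44) = 44
P (MAX): max(-28, -36, -42) = -28
O (MIN): min(-28, 0, 35) = -28
N (MAX): max(-28, 30, 28) = 30
Root (MIN): min(44, 30, -47) = -47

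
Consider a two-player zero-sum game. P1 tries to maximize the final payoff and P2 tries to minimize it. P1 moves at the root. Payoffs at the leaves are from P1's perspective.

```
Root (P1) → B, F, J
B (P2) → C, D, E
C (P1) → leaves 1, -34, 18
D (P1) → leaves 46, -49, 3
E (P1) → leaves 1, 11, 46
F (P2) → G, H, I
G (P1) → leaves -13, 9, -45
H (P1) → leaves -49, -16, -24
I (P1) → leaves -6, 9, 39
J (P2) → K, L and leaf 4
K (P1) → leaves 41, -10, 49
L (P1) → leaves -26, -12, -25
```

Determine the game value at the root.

18

C (P1): max(1, -34, 18) = 18
D (P1): max(46, -49, 3) = 46
E (P1): max(1, 11, 46) = 46
B (P2): min(18, 46, 46) = 18
G (P1): max(-13, 9, -45) = 9
H (P1): max(-49, -16, -24) = -16
I (P1): max(-6, 9, 39) = 39
F (P2): min(9, -16, 39) = -16
K (P1): max(41, -10, 49) = 49
L (P1): max(-26, -12, -25) = -12
J (P2): min(49, -12, 4) = -12
Root (P1): max(18, -16, -12) = 18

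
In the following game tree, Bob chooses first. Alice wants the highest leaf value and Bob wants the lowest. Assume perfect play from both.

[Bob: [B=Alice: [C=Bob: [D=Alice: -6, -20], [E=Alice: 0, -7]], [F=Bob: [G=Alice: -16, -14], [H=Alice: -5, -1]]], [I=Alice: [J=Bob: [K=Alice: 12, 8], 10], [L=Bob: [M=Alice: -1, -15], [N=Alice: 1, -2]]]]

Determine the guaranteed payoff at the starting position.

D (Alice): max(-6, -20) = -6
E (Alice): max(0, -7) = 0
C (Bob): min(-6, 0) = -6
G (Alice): max(-16, -14) = -14
H (Alice): max(-5, -1) = -1
F (Bob): min(-14, -1) = -14
B (Alice): max(-6, -14) = -6
K (Alice): max(12, 8) = 12
J (Bob): min(12, 10) = 10
M (Alice): max(-1, -15) = -1
N (Alice): max(1, -2) = 1
L (Bob): min(-1, 1) = -1
I (Alice): max(10, -1) = 10
Root (Bob): min(-6, 10) = -6

-6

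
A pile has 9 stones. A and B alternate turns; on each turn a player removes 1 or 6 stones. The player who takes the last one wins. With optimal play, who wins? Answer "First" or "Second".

Mark each pile size as W (mover wins) or L (mover loses):
i:   0  1  2  3  4  5  6  7  8  9
     L  W  L  W  L  W  W  L  W  L
Position 9 is L, so the second player wins.

Second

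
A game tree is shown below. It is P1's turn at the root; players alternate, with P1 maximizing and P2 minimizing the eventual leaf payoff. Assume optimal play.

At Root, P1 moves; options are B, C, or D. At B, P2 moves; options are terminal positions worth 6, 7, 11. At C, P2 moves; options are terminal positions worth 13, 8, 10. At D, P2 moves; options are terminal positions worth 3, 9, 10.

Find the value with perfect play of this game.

B (P2): min(6, 7, 11) = 6
C (P2): min(13, 8, 10) = 8
D (P2): min(3, 9, 10) = 3
Root (P1): max(6, 8, 3) = 8

8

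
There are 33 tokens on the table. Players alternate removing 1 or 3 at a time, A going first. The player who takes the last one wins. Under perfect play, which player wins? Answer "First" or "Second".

Positions where the player to move wins (W) vs loses (L):
i:   0  1  2  3  4  5  6  7  8  9 10 11 12 13 14 15 16 17 18 19 20 21 22 23 24 25 26 27 28 29 30 31 32 33
     L  W  L  W  L  W  L  W  L  W  L  W  L  W  L  W  L  W  L  W  L  W  L  W  L  W  L  W  L  W  L  W  L  W
Position 33 is W, so the first player wins.

First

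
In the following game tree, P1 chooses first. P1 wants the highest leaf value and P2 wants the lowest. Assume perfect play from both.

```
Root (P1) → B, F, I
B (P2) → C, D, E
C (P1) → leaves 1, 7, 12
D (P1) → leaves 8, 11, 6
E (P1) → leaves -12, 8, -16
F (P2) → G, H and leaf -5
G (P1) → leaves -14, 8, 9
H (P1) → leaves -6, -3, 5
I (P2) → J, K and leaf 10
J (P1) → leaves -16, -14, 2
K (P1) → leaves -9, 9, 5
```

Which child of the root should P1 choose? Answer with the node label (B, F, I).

B

C (P1): max(1, 7, 12) = 12
D (P1): max(8, 11, 6) = 11
E (P1): max(-12, 8, -16) = 8
B (P2): min(12, 11, 8) = 8
G (P1): max(-14, 8, 9) = 9
H (P1): max(-6, -3, 5) = 5
F (P2): min(9, 5, -5) = -5
J (P1): max(-16, -14, 2) = 2
K (P1): max(-9, 9, 5) = 9
I (P2): min(2, 9, 10) = 2
Root (P1): max(8, -5, 2) = 8
P1 picks the child with the highest value: B (value 8).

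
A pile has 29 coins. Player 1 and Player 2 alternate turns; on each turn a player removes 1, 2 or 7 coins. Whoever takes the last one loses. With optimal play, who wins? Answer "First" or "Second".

First

W/L table (W = player to move can force a win):
i:   0  1  2  3  4  5  6  7  8  9 10 11 12 13 14 15 16 17 18 19 20 21 22 23 24 25 26 27 28 29
     W  L  W  W  L  W  W  L  W  W  L  W  W  L  W  W  L  W  W  L  W  W  L  W  W  L  W  W  L  W
Position 29 is W, so the first player wins.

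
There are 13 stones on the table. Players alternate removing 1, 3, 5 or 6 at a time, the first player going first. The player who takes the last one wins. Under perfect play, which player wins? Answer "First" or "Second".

Second

W/L table (W = player to move can force a win):
i:   0  1  2  3  4  5  6  7  8  9 10 11 12 13
     L  W  L  W  L  W  W  W  W  W  W  L  W  L
Position 13 is L, so the second player wins.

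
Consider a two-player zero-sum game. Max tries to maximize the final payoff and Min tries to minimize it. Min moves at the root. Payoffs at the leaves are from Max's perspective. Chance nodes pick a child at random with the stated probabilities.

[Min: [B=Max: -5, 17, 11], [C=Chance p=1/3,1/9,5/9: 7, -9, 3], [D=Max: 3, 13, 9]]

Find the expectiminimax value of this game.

3

B (Max): max(-5, 17, 11) = 17
C (Chance): 1/3·7 + 1/9·-9 + 5/9·3 = 3
D (Max): max(3, 13, 9) = 13
Root (Min): min(17, 3, 13) = 3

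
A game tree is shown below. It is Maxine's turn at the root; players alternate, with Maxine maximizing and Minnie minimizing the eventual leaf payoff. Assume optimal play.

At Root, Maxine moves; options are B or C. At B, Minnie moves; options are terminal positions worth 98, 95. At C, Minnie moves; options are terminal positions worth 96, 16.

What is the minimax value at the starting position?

B (Minnie): min(98, 95) = 95
C (Minnie): min(96, 16) = 16
Root (Maxine): max(95, 16) = 95

95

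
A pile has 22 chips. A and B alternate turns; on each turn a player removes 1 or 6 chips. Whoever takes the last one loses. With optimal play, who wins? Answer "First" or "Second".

Second

Mark each pile size as W (mover wins) or L (mover loses):
i:   0  1  2  3  4  5  6  7  8  9 10 11 12 13 14 15 16 17 18 19 20 21 22
     W  L  W  L  W  L  W  W  L  W  L  W  L  W  W  L  W  L  W  L  W  W  L
Position 22 is L, so the second player wins.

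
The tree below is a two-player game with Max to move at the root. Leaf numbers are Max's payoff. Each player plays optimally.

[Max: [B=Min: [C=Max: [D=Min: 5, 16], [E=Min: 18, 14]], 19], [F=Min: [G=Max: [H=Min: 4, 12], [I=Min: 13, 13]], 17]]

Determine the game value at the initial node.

D (Min): min(5, 16) = 5
E (Min): min(18, 14) = 14
C (Max): max(5, 14) = 14
B (Min): min(14, 19) = 14
H (Min): min(4, 12) = 4
I (Min): min(13, 13) = 13
G (Max): max(4, 13) = 13
F (Min): min(13, 17) = 13
Root (Max): max(14, 13) = 14

14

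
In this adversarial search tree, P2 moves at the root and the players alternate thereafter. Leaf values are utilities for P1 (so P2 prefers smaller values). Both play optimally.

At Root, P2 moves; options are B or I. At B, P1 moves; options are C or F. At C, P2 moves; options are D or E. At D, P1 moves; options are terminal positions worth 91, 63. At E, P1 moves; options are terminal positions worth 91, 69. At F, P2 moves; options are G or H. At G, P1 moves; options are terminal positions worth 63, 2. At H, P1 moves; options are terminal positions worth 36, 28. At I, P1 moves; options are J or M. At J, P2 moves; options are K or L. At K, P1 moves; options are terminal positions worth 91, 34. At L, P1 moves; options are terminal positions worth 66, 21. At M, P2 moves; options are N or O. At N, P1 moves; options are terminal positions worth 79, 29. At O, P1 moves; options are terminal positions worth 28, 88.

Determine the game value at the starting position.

79

D (P1): max(91, 63) = 91
E (P1): max(91, 69) = 91
C (P2): min(91, 91) = 91
G (P1): max(63, 2) = 63
H (P1): max(36, 28) = 36
F (P2): min(63, 36) = 36
B (P1): max(91, 36) = 91
K (P1): max(91, 34) = 91
L (P1): max(66, 21) = 66
J (P2): min(91, 66) = 66
N (P1): max(79, 29) = 79
O (P1): max(28, 88) = 88
M (P2): min(79, 88) = 79
I (P1): max(66, 79) = 79
Root (P2): min(91, 79) = 79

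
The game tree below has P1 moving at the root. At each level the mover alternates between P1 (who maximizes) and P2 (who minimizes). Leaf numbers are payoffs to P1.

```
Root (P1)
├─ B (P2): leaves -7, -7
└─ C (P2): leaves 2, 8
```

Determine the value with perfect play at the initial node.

2

B (P2): min(-7, -7) = -7
C (P2): min(2, 8) = 2
Root (P1): max(-7, 2) = 2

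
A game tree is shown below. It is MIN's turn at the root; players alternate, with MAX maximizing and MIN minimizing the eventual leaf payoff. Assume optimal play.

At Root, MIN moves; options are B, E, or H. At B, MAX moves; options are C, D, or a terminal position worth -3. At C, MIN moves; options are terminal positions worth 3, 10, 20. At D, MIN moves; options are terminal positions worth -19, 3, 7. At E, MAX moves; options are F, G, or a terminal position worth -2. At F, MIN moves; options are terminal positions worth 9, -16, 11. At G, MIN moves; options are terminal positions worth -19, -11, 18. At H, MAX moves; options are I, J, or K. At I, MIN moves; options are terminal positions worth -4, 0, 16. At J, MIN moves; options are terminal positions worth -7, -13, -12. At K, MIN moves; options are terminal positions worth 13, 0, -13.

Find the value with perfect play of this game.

C (MIN): min(3, 10, 20) = 3
D (MIN): min(-19, 3, 7) = -19
B (MAX): max(3, -19, -3) = 3
F (MIN): min(9, -16, 11) = -16
G (MIN): min(-19, -11, 18) = -19
E (MAX): max(-16, -19, -2) = -2
I (MIN): min(-4, 0, 16) = -4
J (MIN): min(-7, -13, -12) = -13
K (MIN): min(13, 0, -13) = -13
H (MAX): max(-4, -13, -13) = -4
Root (MIN): min(3, -2, -4) = -4

-4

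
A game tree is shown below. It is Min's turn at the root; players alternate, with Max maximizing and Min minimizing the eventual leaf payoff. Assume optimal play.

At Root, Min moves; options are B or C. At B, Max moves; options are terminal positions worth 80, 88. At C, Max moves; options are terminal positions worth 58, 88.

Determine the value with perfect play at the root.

88

B (Max): max(80, 88) = 88
C (Max): max(58, 88) = 88
Root (Min): min(88, 88) = 88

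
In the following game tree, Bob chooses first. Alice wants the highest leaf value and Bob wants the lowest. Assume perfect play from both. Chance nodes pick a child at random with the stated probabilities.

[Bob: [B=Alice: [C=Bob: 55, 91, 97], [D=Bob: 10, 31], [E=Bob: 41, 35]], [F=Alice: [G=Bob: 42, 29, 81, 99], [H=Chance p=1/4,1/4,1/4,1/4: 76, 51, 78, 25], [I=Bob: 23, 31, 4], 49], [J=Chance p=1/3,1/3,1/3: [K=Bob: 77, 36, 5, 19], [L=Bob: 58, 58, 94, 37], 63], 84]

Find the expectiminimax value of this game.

C (Bob): min(55, 91, 97) = 55
D (Bob): min(10, 31) = 10
E (Bob): min(41, 35) = 35
B (Alice): max(55, 10, 35) = 55
G (Bob): min(42, 29, 81, 99) = 29
H (Chance): 1/4·76 + 1/4·51 + 1/4·78 + 1/4·25 = 57.5
I (Bob): min(23, 31, 4) = 4
F (Alice): max(29, 57.5, 4, 49) = 57.5
K (Bob): min(77, 36, 5, 19) = 5
L (Bob): min(58, 58, 94, 37) = 37
J (Chance): 1/3·5 + 1/3·37 + 1/3·63 = 35
Root (Bob): min(55, 57.5, 35, 84) = 35

35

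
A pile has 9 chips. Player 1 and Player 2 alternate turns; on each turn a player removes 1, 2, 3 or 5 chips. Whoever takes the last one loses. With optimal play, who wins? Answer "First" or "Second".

Second

i:   0  1  2  3  4  5  6  7  8  9
     W  L  W  W  W  L  W  W  W  L
Position 9 is L, so the second player wins.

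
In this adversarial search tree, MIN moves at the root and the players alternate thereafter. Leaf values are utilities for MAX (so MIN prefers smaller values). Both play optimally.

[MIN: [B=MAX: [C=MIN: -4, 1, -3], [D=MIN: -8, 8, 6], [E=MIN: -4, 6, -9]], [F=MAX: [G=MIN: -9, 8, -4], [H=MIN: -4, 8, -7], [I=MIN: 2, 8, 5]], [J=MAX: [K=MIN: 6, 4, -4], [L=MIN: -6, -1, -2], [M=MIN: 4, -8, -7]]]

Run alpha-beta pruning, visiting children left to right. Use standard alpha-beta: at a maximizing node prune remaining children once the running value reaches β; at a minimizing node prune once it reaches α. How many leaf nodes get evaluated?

C [α=-∞,β=+∞]: v=-4
D [α=-4,β=+∞]: v=-8 after child 1 ≤ α → α-cutoff, skip 2
E [α=-4,β=+∞]: v=-4 after child 1 ≤ α → α-cutoff, skip 2
B [α=-∞,β=+∞]: v=-4
G [α=-∞,β=-4]: v=-9
H [α=-9,β=-4]: v=-7
I [α=-7,β=-4]: v=2
F [α=-∞,β=-4]: v=2
K [α=-∞,β=-4]: v=-4
J [α=-∞,β=-4]: v=-4 after child 1 ≥ β → β-cutoff, skip 2
Root [α=-∞,β=+∞]: v=-4
Leaves evaluated: 17 of 27.

17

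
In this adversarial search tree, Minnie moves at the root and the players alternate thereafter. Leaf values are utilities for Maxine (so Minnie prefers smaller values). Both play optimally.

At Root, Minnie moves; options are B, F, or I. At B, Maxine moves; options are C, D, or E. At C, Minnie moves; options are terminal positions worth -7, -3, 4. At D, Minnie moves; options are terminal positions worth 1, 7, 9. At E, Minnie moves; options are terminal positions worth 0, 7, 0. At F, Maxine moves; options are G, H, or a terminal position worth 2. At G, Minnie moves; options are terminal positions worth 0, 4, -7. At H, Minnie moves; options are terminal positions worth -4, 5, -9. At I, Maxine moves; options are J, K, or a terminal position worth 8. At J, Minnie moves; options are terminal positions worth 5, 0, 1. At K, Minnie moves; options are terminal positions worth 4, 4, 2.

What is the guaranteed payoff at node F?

2

G: min(0, 4, -7) = -7
H: min(-4, 5, -9) = -9
F: max(-7, -9, 2) = 2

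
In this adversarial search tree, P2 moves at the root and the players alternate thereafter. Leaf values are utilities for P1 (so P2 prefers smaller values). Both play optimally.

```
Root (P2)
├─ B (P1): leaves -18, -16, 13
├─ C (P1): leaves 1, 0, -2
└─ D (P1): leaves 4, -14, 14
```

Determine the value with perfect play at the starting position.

B (P1): max(-18, -16, 13) = 13
C (P1): max(1, 0, -2) = 1
D (P1): max(4, -14, 14) = 14
Root (P2): min(13, 1, 14) = 1

1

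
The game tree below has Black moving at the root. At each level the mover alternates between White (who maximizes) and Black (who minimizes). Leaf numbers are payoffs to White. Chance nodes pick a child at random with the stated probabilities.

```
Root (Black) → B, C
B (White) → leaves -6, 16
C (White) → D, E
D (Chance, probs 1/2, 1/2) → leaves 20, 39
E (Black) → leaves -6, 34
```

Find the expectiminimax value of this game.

B (White): max(-6, 16) = 16
D (Chance): 1/2·20 + 1/2·39 = 29.5
E (Black): min(-6, 34) = -6
C (White): max(29.5, -6) = 29.5
Root (Black): min(16, 29.5) = 16

16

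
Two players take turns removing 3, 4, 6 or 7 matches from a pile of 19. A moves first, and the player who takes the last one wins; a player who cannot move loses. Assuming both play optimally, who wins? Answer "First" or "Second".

First

Positions where the player to move wins (W) vs loses (L):
i:   0  1  2  3  4  5  6  7  8  9 10 11 12 13 14 15 16 17 18 19
     L  L  L  W  W  W  W  W  W  W  L  L  L  W  W  W  W  W  W  W
Position 19 is W, so the first player wins.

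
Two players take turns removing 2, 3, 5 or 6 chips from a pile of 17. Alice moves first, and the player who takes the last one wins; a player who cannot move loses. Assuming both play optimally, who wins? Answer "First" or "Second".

Second

Positions where the player to move wins (W) vs loses (L):
i:   0  1  2  3  4  5  6  7  8  9 10 11 12 13 14 15 16 17
     L  L  W  W  W  W  W  W  L  L  W  W  W  W  W  W  L  L
Position 17 is L, so the second player wins.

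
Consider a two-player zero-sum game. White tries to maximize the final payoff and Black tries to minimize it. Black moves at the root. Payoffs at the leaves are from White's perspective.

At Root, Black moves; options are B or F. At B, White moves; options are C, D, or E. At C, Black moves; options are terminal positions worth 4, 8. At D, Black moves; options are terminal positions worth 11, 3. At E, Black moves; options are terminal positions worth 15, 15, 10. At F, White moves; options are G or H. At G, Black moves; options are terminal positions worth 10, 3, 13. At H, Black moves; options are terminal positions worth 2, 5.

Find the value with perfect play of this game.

3

C (Black): min(4, 8) = 4
D (Black): min(11, 3) = 3
E (Black): min(15, 15, 10) = 10
B (White): max(4, 3, 10) = 10
G (Black): min(10, 3, 13) = 3
H (Black): min(2, 5) = 2
F (White): max(3, 2) = 3
Root (Black): min(10, 3) = 3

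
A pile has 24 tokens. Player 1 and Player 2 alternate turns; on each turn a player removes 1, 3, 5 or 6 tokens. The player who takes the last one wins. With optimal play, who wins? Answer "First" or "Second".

Mark each pile size as W (mover wins) or L (mover loses):
i:   0  1  2  3  4  5  6  7  8  9 10 11 12 13 14 15 16 17 18 19 20 21 22 23 24
     L  W  L  W  L  W  W  W  W  W  W  L  W  L  W  L  W  W  W  W  W  W  L  W  L
Position 24 is L, so the second player wins.

Second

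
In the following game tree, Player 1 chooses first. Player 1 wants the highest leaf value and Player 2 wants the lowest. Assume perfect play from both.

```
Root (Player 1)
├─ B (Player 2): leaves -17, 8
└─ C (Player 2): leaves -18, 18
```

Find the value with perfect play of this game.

-17

B (Player 2): min(-17, 8) = -17
C (Player 2): min(-18, 18) = -18
Root (Player 1): max(-17, -18) = -17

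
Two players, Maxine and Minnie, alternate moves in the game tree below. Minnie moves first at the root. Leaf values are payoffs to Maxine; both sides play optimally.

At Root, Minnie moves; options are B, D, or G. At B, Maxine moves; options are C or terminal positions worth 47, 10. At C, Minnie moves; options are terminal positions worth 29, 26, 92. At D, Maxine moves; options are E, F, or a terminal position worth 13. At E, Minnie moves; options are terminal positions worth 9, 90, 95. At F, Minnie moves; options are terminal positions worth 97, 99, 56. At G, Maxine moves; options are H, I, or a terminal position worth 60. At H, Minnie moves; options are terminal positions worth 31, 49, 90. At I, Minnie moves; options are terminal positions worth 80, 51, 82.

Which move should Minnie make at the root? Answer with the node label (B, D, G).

B

C (Minnie): min(29, 26, 92) = 26
B (Maxine): max(26, 47, 10) = 47
E (Minnie): min(9, 90, 95) = 9
F (Minnie): min(97, 99, 56) = 56
D (Maxine): max(9, 56, 13) = 56
H (Minnie): min(31, 49, 90) = 31
I (Minnie): min(80, 51, 82) = 51
G (Maxine): max(31, 51, 60) = 60
Root (Minnie): min(47, 56, 60) = 47
Minnie picks the child with the lowest value: B (value 47).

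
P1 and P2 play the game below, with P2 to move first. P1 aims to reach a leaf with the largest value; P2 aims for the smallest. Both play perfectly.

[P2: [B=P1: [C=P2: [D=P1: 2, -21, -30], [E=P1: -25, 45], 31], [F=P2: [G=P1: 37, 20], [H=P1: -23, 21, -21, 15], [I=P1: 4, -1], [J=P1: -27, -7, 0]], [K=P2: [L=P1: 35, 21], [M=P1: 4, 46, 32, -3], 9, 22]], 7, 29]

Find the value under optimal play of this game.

7

D (P1): max(2, -21, -30) = 2
E (P1): max(-25, 45) = 45
C (P2): min(2, 45, 31) = 2
G (P1): max(37, 20) = 37
H (P1): max(-23, 21, -21, 15) = 21
I (P1): max(4, -1) = 4
J (P1): max(-27, -7, 0) = 0
F (P2): min(37, 21, 4, 0) = 0
L (P1): max(35, 21) = 35
M (P1): max(4, 46, 32, -3) = 46
K (P2): min(35, 46, 9, 22) = 9
B (P1): max(2, 0, 9) = 9
Root (P2): min(9, 7, 29) = 7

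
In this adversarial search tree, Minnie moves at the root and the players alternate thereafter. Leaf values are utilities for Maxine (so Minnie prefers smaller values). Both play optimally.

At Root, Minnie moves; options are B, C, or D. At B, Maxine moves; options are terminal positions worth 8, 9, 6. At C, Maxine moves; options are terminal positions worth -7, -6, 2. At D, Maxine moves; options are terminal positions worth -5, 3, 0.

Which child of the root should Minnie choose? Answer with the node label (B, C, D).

B (Maxine): max(8, 9, 6) = 9
C (Maxine): max(-7, -6, 2) = 2
D (Maxine): max(-5, 3, 0) = 3
Root (Minnie): min(9, 2, 3) = 2
Minnie picks the child with the lowest value: C (value 2).

C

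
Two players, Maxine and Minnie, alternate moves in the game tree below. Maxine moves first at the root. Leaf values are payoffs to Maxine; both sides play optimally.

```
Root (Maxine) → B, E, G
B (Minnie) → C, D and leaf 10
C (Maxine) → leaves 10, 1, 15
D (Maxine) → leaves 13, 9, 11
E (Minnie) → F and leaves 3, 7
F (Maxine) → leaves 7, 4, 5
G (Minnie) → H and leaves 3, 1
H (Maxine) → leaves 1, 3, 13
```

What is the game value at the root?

C (Maxine): max(10, 1, 15) = 15
D (Maxine): max(13, 9, 11) = 13
B (Minnie): min(15, 13, 10) = 10
F (Maxine): max(7, 4, 5) = 7
E (Minnie): min(7, 3, 7) = 3
H (Maxine): max(1, 3, 13) = 13
G (Minnie): min(13, 3, 1) = 1
Root (Maxine): max(10, 3, 1) = 10

10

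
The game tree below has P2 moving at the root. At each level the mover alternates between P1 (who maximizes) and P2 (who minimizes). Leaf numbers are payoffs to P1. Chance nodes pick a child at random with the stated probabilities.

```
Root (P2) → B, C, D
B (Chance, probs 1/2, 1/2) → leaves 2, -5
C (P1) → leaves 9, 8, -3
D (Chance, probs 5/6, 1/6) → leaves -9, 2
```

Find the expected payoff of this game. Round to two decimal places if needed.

-7.17

B (Chance): 1/2·2 + 1/2·-5 = -1.5
C (P1): max(9, 8, -3) = 9
D (Chance): 5/6·-9 + 1/6·2 = -7.17
Root (P2): min(-1.5, 9, -7.17) = -7.17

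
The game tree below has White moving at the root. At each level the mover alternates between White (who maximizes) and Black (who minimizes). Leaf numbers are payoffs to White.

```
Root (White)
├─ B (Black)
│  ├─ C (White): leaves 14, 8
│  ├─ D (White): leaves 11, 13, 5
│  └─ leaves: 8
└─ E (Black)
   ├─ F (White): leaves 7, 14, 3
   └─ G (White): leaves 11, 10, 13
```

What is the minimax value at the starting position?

13

C (White): max(14, 8) = 14
D (White): max(11, 13, 5) = 13
B (Black): min(14, 13, 8) = 8
F (White): max(7, 14, 3) = 14
G (White): max(11, 10, 13) = 13
E (Black): min(14, 13) = 13
Root (White): max(8, 13) = 13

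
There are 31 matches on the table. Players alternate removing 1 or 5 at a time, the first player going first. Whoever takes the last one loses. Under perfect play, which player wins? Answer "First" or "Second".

Second

W/L table (W = player to move can force a win):
i:   0  1  2  3  4  5  6  7  8  9 10 11 12 13 14 15 16 17 18 19 20 21 22 23 24 25 26 27 28 29 30 31
     W  L  W  L  W  L  W  L  W  L  W  L  W  L  W  L  W  L  W  L  W  L  W  L  W  L  W  L  W  L  W  L
Position 31 is L, so the second player wins.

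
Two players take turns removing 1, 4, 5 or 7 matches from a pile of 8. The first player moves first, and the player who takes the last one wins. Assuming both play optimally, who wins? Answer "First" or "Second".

Second

i:   0  1  2  3  4  5  6  7  8
     L  W  L  W  W  W  W  W  L
Position 8 is L, so the second player wins.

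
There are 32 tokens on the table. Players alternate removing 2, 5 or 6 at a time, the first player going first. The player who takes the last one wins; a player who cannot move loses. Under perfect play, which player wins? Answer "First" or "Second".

W/L table (W = player to move can force a win):
i:   0  1  2  3  4  5  6  7  8  9 10 11 12 13 14 15 16 17 18 19 20 21 22 23 24 25 26 27 28 29 30 31 32
     L  L  W  W  L  W  W  W  L  W  W  L  L  W  W  L  W  W  W  L  W  W  L  L  W  W  L  W  W  W  L  W  W
Position 32 is W, so the first player wins.

First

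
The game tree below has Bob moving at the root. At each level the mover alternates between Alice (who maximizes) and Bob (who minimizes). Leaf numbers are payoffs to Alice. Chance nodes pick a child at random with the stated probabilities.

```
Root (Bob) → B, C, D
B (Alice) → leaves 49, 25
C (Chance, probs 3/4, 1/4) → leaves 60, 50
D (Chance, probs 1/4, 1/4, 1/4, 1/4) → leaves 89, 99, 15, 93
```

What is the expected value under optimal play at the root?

B (Alice): max(49, 25) = 49
C (Chance): 3/4·60 + 1/4·50 = 57.5
D (Chance): 1/4·89 + 1/4·99 + 1/4·15 + 1/4·93 = 74
Root (Bob): min(49, 57.5, 74) = 49

49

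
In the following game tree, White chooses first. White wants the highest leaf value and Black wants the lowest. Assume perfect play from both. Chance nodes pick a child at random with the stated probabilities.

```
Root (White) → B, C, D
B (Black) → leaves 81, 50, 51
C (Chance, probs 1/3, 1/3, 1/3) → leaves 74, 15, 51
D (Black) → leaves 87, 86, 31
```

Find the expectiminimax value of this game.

B (Black): min(81, 50, 51) = 50
C (Chance): 1/3·74 + 1/3·15 + 1/3·51 = 46.67
D (Black): min(87, 86, 31) = 31
Root (White): max(50, 46.67, 31) = 50

50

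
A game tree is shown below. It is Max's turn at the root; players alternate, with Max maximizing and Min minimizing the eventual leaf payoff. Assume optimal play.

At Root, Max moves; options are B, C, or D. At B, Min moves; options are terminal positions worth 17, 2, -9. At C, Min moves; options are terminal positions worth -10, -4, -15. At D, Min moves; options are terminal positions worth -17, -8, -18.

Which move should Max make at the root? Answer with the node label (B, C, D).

B

B (Min): min(17, 2, -9) = -9
C (Min): min(-10, -4, -15) = -15
D (Min): min(-17, -8, -18) = -18
Root (Max): max(-9, -15, -18) = -9
Max picks the child with the highest value: B (value -9).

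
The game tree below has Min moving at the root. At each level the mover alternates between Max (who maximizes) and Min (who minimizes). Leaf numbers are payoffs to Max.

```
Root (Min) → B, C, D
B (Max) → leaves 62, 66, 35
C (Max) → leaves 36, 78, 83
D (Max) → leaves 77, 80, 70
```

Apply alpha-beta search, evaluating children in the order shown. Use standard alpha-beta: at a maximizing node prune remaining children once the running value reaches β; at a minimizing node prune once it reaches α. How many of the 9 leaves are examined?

6

B [α=-∞,β=+∞]: v=66
C [α=-∞,β=66]: v=78 after child 2 ≥ β → β-cutoff, skip 1
D [α=-∞,β=66]: v=77 after child 1 ≥ β → β-cutoff, skip 2
Root [α=-∞,β=+∞]: v=66
Leaves evaluated: 6 of 9.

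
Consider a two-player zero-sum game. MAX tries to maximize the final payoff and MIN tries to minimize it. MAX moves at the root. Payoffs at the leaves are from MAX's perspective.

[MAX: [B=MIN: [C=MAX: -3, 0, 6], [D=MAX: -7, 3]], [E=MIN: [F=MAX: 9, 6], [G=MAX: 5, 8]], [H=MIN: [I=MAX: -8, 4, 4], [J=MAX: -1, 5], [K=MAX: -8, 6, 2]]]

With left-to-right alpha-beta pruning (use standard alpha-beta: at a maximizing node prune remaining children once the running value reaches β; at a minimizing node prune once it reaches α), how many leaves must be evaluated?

C [α=-∞,β=+∞]: v=6
D [α=-∞,β=6]: v=3
B [α=-∞,β=+∞]: v=3
F [α=3,β=+∞]: v=9
G [α=3,β=9]: v=8
E [α=3,β=+∞]: v=8
I [α=8,β=+∞]: v=4
H [α=8,β=+∞]: v=4 after child 1 ≤ α → α-cutoff, skip 2
Root [α=-∞,β=+∞]: v=8
Leaves evaluated: 12 of 17.

12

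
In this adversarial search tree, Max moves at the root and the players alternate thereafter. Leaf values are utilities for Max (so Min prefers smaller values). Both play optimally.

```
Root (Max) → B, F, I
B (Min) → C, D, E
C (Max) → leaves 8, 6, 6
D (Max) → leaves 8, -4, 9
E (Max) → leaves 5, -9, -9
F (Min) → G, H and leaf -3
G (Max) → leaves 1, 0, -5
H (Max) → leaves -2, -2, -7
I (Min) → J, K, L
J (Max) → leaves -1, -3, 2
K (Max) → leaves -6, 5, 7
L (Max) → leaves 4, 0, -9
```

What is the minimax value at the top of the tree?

C (Max): max(8, 6, 6) = 8
D (Max): max(8, -4, 9) = 9
E (Max): max(5, -9, -9) = 5
B (Min): min(8, 9, 5) = 5
G (Max): max(1, 0, -5) = 1
H (Max): max(-2, -2, -7) = -2
F (Min): min(1, -2, -3) = -3
J (Max): max(-1, -3, 2) = 2
K (Max): max(-6, 5, 7) = 7
L (Max): max(4, 0, -9) = 4
I (Min): min(2, 7, 4) = 2
Root (Max): max(5, -3, 2) = 5

5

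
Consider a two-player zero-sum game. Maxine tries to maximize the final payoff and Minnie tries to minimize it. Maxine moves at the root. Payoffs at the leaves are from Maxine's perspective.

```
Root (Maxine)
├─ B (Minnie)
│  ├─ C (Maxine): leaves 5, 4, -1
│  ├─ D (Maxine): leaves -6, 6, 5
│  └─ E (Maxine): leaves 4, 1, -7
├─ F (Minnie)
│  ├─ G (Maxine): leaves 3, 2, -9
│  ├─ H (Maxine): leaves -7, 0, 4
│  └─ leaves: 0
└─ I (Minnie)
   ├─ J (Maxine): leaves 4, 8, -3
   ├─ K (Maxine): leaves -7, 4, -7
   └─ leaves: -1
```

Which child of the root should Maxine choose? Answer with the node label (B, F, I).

B

C (Maxine): max(5, 4, -1) = 5
D (Maxine): max(-6, 6, 5) = 6
E (Maxine): max(4, 1, -7) = 4
B (Minnie): min(5, 6, 4) = 4
G (Maxine): max(3, 2, -9) = 3
H (Maxine): max(-7, 0, 4) = 4
F (Minnie): min(3, 4, 0) = 0
J (Maxine): max(4, 8, -3) = 8
K (Maxine): max(-7, 4, -7) = 4
I (Minnie): min(8, 4, -1) = -1
Root (Maxine): max(4, 0, -1) = 4
Maxine picks the child with the highest value: B (value 4).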